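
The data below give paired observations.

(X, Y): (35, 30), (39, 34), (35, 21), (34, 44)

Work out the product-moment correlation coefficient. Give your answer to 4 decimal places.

-0.0749

n = 4, ΣX = 143, ΣY = 129, ΣX² = 5127, ΣY² = 4433, ΣXY = 4607
nΣXY − ΣXΣY = 18428 − 18447 = -19
nΣX² − (ΣX)² = 20508 − 20449 = 59; nΣY² − (ΣY)² = 17732 − 16641 = 1091
r = -19 / √(59 × 1091) = -19 / 253.7105 ≈ -0.0749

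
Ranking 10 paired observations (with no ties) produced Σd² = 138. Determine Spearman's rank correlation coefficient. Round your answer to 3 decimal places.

0.164

ρ = 1 − 6Σd² / [n(n²−1)] = 1 − 6×138 / (10×99)
  = 1 − 828/990 = 1 − 0.8364 ≈ 0.164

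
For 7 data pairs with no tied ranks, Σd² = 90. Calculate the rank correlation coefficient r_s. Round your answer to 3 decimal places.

-0.607

ρ = 1 − 6Σd² / [n(n²−1)] = 1 − 6×90 / (7×48)
  = 1 − 540/336 = 1 − 1.6071 ≈ -0.607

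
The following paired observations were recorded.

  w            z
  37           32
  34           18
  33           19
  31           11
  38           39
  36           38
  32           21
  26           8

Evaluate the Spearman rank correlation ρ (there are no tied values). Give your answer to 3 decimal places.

Rank w: 7, 5, 4, 2, 8, 6, 3, 1
Rank z: 6, 3, 4, 2, 8, 7, 5, 1
d = rank(w) − rank(z): 1, 2, 0, 0, 0, -1, -2, 0; Σd² = 10
ρ = 1 − 6Σd² / [n(n²−1)] = 1 − 6×10 / (8×63) = 1 − 60/504 ≈ 0.881

0.881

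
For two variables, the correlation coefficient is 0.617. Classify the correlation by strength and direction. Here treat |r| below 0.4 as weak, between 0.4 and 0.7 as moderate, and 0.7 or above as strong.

moderate positive

r = 0.617 > 0 so the relationship is positive.
|r| = 0.617, which falls in the moderate range.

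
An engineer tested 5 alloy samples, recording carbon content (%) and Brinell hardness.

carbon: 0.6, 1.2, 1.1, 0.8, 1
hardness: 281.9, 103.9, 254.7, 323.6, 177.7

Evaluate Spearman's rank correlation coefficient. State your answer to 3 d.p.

Rank carbon: 1, 5, 4, 2, 3
Rank hardness: 4, 1, 3, 5, 2
d = rank(carbon) − rank(hardness): -3, 4, 1, -3, 1; Σd² = 36
ρ = 1 − 6Σd² / [n(n²−1)] = 1 − 6×36 / (5×24) = 1 − 216/120 ≈ -0.800

-0.800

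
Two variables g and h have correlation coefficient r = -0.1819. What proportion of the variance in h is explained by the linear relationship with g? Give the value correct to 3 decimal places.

0.033

r² = (-0.1819)² = 0.033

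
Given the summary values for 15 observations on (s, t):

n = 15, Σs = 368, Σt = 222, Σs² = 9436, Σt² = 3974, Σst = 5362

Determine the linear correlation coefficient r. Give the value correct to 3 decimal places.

r = (nΣst − ΣsΣt) / √[(nΣs² − (Σs)²)(nΣt² − (Σt)²)]
Numerator: 15×5362 − 368×222 = -1266
Denominator: √[(141540 − 135424)(59610 − 49284)] = √[6116 × 10326] = 7946.9375
r = -1266 / 7946.9375 ≈ -0.159

-0.159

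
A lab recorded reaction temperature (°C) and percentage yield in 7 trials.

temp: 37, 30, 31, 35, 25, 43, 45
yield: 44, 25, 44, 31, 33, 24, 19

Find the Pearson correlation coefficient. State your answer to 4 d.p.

n = 7, Σx = 246, Σy = 220, Σx² = 8954, Σy² = 7484, Σxy = 7539
nΣxy − ΣxΣy = 52773 − 54120 = -1347
nΣx² − (Σx)² = 62678 − 60516 = 2162; nΣy² − (Σy)² = 52388 − 48400 = 3988
r = -1347 / √(2162 × 3988) = -1347 / 2936.3338 ≈ -0.4587

-0.4587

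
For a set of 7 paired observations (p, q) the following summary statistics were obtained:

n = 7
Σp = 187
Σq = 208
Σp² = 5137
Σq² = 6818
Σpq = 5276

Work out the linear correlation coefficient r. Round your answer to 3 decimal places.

-0.934

r = (nΣpq − ΣpΣq) / √[(nΣp² − (Σp)²)(nΣq² − (Σq)²)]
Numerator: 7×5276 − 187×208 = -1964
Denominator: √[(35959 − 34969)(47726 − 43264)] = √[990 × 4462] = 2101.7564
r = -1964 / 2101.7564 ≈ -0.934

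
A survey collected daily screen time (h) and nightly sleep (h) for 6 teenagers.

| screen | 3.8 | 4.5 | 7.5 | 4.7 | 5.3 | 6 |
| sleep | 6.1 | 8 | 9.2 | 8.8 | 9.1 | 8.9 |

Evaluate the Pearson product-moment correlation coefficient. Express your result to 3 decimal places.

n = 6, Σx = 31.8, Σy = 50.1, Σx² = 177.12, Σy² = 425.31, Σxy = 271.17
nΣxy − ΣxΣy = 1627.02 − 1593.18 = 33.84
nΣx² − (Σx)² = 1062.72 − 1011.24 = 51.48; nΣy² − (Σy)² = 2551.86 − 2510.01 = 41.85
r = 33.84 / √(51.48 × 41.85) = 33.84 / 46.4159 ≈ 0.729

0.729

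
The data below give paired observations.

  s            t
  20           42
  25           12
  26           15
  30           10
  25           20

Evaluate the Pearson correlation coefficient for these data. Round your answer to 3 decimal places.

n = 5, Σs = 126, Σt = 99, Σs² = 3226, Σt² = 2633, Σst = 2330
nΣst − ΣsΣt = 11650 − 12474 = -824
nΣs² − (Σs)² = 16130 − 15876 = 254; nΣt² − (Σt)² = 13165 − 9801 = 3364
r = -824 / √(254 × 3364) = -824 / 924.3679 ≈ -0.891

-0.891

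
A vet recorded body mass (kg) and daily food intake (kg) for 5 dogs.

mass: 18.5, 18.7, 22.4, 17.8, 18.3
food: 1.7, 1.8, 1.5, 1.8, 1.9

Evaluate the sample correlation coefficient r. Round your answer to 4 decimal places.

n = 5, Σx = 95.7, Σy = 8.7, Σx² = 1845.43, Σy² = 15.23, Σxy = 165.52
nΣxy − ΣxΣy = 827.6 − 832.59 = -4.99
nΣx² − (Σx)² = 9227.15 − 9158.49 = 68.66; nΣy² − (Σy)² = 76.15 − 75.69 = 0.46
r = -4.99 / √(68.66 × 0.46) = -4.99 / 5.6199 ≈ -0.8879

-0.8879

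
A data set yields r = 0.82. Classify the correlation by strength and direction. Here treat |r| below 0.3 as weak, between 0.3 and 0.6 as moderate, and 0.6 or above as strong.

r = 0.82 > 0 so the relationship is positive.
|r| = 0.82, which falls in the strong range.

strong positive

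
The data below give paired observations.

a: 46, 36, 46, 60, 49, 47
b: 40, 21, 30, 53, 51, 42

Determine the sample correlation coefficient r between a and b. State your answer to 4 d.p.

n = 6, Σa = 284, Σb = 237, Σa² = 13738, Σb² = 10115, Σab = 11629
nΣab − ΣaΣb = 69774 − 67308 = 2466
nΣa² − (Σa)² = 82428 − 80656 = 1772; nΣb² − (Σb)² = 60690 − 56169 = 4521
r = 2466 / √(1772 × 4521) = 2466 / 2830.4085 ≈ 0.8713

0.8713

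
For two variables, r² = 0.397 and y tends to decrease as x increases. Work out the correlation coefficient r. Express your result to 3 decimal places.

-0.630

|r| = √0.397 = 0.630
The association is negative, so r = −0.630.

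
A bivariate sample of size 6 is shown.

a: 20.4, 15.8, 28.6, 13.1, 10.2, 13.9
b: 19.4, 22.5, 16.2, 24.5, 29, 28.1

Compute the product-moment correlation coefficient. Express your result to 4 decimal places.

n = 6, Σa = 102, Σb = 139.7, Σa² = 1952.62, Σb² = 3375.91, Σab = 2221.92
nΣab − ΣaΣb = 13331.52 − 14249.4 = -917.88
nΣa² − (Σa)² = 11715.72 − 10404 = 1311.72; nΣb² − (Σb)² = 20255.46 − 19516.09 = 739.37
r = -917.88 / √(1311.72 × 739.37) = -917.88 / 984.8078 ≈ -0.9320

-0.9320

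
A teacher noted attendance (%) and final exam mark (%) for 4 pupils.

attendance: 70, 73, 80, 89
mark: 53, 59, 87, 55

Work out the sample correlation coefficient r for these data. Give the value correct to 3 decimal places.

n = 4, Σx = 312, Σy = 254, Σx² = 24550, Σy² = 16884, Σxy = 19872
nΣxy − ΣxΣy = 79488 − 79248 = 240
nΣx² − (Σx)² = 98200 − 97344 = 856; nΣy² − (Σy)² = 67536 − 64516 = 3020
r = 240 / √(856 × 3020) = 240 / 1607.8308 ≈ 0.149

0.149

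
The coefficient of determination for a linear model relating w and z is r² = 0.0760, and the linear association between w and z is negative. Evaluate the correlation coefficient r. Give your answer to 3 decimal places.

|r| = √0.0760 = 0.276
The association is negative, so r = −0.276.

-0.276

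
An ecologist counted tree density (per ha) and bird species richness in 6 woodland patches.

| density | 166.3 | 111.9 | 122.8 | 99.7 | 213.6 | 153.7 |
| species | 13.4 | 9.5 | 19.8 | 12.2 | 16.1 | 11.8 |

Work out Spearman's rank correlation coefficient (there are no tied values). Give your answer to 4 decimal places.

Rank density: 5, 2, 3, 1, 6, 4
Rank species: 4, 1, 6, 3, 5, 2
d = rank(density) − rank(species): 1, 1, -3, -2, 1, 2; Σd² = 20
ρ = 1 − 6Σd² / [n(n²−1)] = 1 − 6×20 / (6×35) = 1 − 120/210 ≈ 0.4286

0.4286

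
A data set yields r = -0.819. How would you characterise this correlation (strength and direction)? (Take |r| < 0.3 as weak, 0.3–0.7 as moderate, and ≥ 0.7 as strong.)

r = -0.819 < 0 so the relationship is negative.
|r| = 0.819, which falls in the strong range.

strong negative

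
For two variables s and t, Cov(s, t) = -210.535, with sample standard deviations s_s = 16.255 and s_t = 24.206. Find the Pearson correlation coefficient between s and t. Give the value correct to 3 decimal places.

-0.535

r = Cov(s,t) / (s_s · s_t) = -210.535 / (16.255 × 24.206)
  = -210.535 / 393.4685 ≈ -0.535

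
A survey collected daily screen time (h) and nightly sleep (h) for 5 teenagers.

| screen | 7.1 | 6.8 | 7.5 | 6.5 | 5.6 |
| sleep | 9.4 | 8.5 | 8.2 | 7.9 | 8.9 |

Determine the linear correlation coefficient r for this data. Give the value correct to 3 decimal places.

-0.118

n = 5, Σx = 33.5, Σy = 42.9, Σx² = 226.51, Σy² = 369.47, Σxy = 287.23
nΣxy − ΣxΣy = 1436.15 − 1437.15 = -1
nΣx² − (Σx)² = 1132.55 − 1122.25 = 10.3; nΣy² − (Σy)² = 1847.35 − 1840.41 = 6.94
r = -1 / √(10.3 × 6.94) = -1 / 8.4547 ≈ -0.118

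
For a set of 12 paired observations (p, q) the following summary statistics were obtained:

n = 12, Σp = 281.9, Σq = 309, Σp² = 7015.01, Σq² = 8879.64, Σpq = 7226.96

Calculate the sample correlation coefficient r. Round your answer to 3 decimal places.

r = (nΣpq − ΣpΣq) / √[(nΣp² − (Σp)²)(nΣq² − (Σq)²)]
Numerator: 12×7226.96 − 281.9×309 = -383.58
Denominator: √[(84180.12 − 79467.61)(106555.68 − 95481)] = √[4712.51 × 11074.68] = 7224.2328
r = -383.58 / 7224.2328 ≈ -0.053

-0.053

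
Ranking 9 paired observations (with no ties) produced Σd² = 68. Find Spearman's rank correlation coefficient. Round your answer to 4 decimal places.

0.4333

ρ = 1 − 6Σd² / [n(n²−1)] = 1 − 6×68 / (9×80)
  = 1 − 408/720 = 1 − 0.56667 ≈ 0.4333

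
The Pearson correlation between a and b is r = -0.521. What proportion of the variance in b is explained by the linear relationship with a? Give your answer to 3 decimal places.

0.271

r² = (-0.521)² = 0.271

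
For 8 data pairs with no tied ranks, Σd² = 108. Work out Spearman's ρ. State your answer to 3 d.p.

ρ = 1 − 6Σd² / [n(n²−1)] = 1 − 6×108 / (8×63)
  = 1 − 648/504 = 1 − 1.2857 ≈ -0.286

-0.286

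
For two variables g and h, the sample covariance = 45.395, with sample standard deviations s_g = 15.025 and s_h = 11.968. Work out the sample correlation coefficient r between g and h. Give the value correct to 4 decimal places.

0.2524

r = Cov(g,h) / (s_g · s_h) = 45.395 / (15.025 × 11.968)
  = 45.395 / 179.8192 ≈ 0.2524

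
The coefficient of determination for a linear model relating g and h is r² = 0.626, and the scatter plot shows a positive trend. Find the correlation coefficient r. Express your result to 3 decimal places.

0.791

|r| = √0.626 = 0.791
The association is positive, so r = 0.791.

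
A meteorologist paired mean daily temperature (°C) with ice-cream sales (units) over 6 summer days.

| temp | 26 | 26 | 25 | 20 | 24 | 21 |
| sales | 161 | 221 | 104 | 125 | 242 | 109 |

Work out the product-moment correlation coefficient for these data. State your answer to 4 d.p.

n = 6, Σx = 142, Σy = 962, Σx² = 3394, Σy² = 171648, Σxy = 23129
nΣxy − ΣxΣy = 138774 − 136604 = 2170
nΣx² − (Σx)² = 20364 − 20164 = 200; nΣy² − (Σy)² = 1029888 − 925444 = 104444
r = 2170 / √(200 × 104444) = 2170 / 4570.4267 ≈ 0.4748

0.4748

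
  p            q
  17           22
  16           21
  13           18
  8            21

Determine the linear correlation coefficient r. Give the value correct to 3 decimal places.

n = 4, Σp = 54, Σq = 82, Σp² = 778, Σq² = 1690, Σpq = 1112
nΣpq − ΣpΣq = 4448 − 4428 = 20
nΣp² − (Σp)² = 3112 − 2916 = 196; nΣq² − (Σq)² = 6760 − 6724 = 36
r = 20 / √(196 × 36) = 20 / 84.0000 ≈ 0.238

0.238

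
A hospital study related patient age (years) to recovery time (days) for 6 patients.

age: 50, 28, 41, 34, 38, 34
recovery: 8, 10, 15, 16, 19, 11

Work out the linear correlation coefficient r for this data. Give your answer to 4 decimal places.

n = 6, Σx = 225, Σy = 79, Σx² = 8721, Σy² = 1127, Σxy = 2935
nΣxy − ΣxΣy = 17610 − 17775 = -165
nΣx² − (Σx)² = 52326 − 50625 = 1701; nΣy² − (Σy)² = 6762 − 6241 = 521
r = -165 / √(1701 × 521) = -165 / 941.3931 ≈ -0.1753

-0.1753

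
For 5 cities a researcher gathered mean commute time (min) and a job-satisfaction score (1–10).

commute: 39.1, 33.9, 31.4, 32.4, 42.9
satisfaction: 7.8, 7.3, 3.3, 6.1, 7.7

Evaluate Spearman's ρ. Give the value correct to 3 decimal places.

0.900

Rank commute: 4, 3, 1, 2, 5
Rank satisfaction: 5, 3, 1, 2, 4
d = rank(commute) − rank(satisfaction): -1, 0, 0, 0, 1; Σd² = 2
ρ = 1 − 6Σd² / [n(n²−1)] = 1 − 6×2 / (5×24) = 1 − 12/120 ≈ 0.900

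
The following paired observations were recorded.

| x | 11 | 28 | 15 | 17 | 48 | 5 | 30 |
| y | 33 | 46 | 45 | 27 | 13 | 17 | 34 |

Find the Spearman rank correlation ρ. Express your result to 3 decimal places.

Rank x: 2, 5, 3, 4, 7, 1, 6
Rank y: 4, 7, 6, 3, 1, 2, 5
d = rank(x) − rank(y): -2, -2, -3, 1, 6, -1, 1; Σd² = 56
ρ = 1 − 6Σd² / [n(n²−1)] = 1 − 6×56 / (7×48) = 1 − 336/336 ≈ 0.000

0.000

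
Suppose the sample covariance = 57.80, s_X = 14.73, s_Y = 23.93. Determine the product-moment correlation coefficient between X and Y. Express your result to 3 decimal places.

0.164

r = Cov(X,Y) / (s_X · s_Y) = 57.80 / (14.73 × 23.93)
  = 57.80 / 352.4889 ≈ 0.164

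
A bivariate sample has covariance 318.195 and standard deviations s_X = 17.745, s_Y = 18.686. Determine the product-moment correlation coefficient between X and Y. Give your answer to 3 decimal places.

r = Cov(X,Y) / (s_X · s_Y) = 318.195 / (17.745 × 18.686)
  = 318.195 / 331.5831 ≈ 0.960

0.960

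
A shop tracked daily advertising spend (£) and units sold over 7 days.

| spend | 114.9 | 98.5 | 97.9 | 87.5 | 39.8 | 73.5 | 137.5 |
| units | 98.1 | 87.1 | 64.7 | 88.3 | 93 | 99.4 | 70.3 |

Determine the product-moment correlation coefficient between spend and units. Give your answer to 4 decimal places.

n = 7, Σx = 649.6, Σy = 600.9, Σx² = 66037.46, Σy² = 52664.45, Σxy = 54584.97
nΣxy − ΣxΣy = 382094.79 − 390344.64 = -8249.85
nΣx² − (Σx)² = 462262.22 − 421980.16 = 40282.06; nΣy² − (Σy)² = 368651.15 − 361080.81 = 7570.34
r = -8249.85 / √(40282.06 × 7570.34) = -8249.85 / 17462.7859 ≈ -0.4724

-0.4724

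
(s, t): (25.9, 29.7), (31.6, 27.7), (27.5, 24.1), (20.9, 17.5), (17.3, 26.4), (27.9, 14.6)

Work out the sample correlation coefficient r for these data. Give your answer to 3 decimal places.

n = 6, Σs = 151.1, Σt = 140, Σs² = 3940.13, Σt² = 3446.56, Σst = 3537.11
nΣst − ΣsΣt = 21222.66 − 21154 = 68.66
nΣs² − (Σs)² = 23640.78 − 22831.21 = 809.57; nΣt² − (Σt)² = 20679.36 − 19600 = 1079.36
r = 68.66 / √(809.57 × 1079.36) = 68.66 / 934.7820 ≈ 0.073

0.073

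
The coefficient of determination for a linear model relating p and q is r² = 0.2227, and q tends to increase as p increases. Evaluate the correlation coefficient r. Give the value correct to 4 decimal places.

|r| = √0.2227 = 0.4719
The association is positive, so r = 0.4719.

0.4719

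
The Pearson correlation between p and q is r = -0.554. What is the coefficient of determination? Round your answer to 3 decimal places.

r² = (-0.554)² = 0.307

0.307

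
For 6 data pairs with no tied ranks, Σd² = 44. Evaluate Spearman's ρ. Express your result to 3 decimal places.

-0.257

ρ = 1 − 6Σd² / [n(n²−1)] = 1 − 6×44 / (6×35)
  = 1 − 264/210 = 1 − 1.2571 ≈ -0.257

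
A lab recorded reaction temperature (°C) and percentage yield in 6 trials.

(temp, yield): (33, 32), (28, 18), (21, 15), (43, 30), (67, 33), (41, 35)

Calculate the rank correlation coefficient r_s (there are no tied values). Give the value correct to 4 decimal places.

0.7143

Rank temp: 3, 2, 1, 5, 6, 4
Rank yield: 4, 2, 1, 3, 5, 6
d = rank(temp) − rank(yield): -1, 0, 0, 2, 1, -2; Σd² = 10
ρ = 1 − 6Σd² / [n(n²−1)] = 1 − 6×10 / (6×35) = 1 − 60/210 ≈ 0.7143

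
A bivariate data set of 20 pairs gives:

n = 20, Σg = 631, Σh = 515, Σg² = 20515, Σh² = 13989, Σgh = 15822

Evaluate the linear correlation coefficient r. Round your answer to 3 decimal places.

r = (nΣgh − ΣgΣh) / √[(nΣg² − (Σg)²)(nΣh² − (Σh)²)]
Numerator: 20×15822 − 631×515 = -8525
Denominator: √[(410300 − 398161)(279780 − 265225)] = √[12139 × 14555] = 13292.2212
r = -8525 / 13292.2212 ≈ -0.641

-0.641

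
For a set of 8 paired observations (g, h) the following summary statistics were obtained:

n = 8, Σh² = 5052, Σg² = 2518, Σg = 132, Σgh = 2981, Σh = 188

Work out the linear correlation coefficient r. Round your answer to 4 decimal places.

r = (nΣgh − ΣgΣh) / √[(nΣg² − (Σg)²)(nΣh² − (Σh)²)]
Numerator: 8×2981 − 132×188 = -968
Denominator: √[(20144 − 17424)(40416 − 35344)] = √[2720 × 5072] = 3714.2752
r = -968 / 3714.2752 ≈ -0.2606

-0.2606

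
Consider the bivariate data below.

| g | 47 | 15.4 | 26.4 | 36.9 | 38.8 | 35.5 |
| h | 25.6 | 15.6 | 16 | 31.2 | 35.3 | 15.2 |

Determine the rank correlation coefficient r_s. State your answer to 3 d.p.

0.657

Rank g: 6, 1, 2, 4, 5, 3
Rank h: 4, 2, 3, 5, 6, 1
d = rank(g) − rank(h): 2, -1, -1, -1, -1, 2; Σd² = 12
ρ = 1 − 6Σd² / [n(n²−1)] = 1 − 6×12 / (6×35) = 1 − 72/210 ≈ 0.657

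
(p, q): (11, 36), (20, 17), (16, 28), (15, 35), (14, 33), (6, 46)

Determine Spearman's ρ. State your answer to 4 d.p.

Rank p: 2, 6, 5, 4, 3, 1
Rank q: 5, 1, 2, 4, 3, 6
d = rank(p) − rank(q): -3, 5, 3, 0, 0, -5; Σd² = 68
ρ = 1 − 6Σd² / [n(n²−1)] = 1 − 6×68 / (6×35) = 1 − 408/210 ≈ -0.9429

-0.9429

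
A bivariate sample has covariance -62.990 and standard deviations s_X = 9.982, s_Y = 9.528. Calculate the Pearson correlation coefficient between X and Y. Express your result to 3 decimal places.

-0.662

r = Cov(X,Y) / (s_X · s_Y) = -62.990 / (9.982 × 9.528)
  = -62.990 / 95.1085 ≈ -0.662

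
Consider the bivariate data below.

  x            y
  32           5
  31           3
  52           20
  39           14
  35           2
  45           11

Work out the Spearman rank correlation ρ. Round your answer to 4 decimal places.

0.7714

Rank x: 2, 1, 6, 4, 3, 5
Rank y: 3, 2, 6, 5, 1, 4
d = rank(x) − rank(y): -1, -1, 0, -1, 2, 1; Σd² = 8
ρ = 1 − 6Σd² / [n(n²−1)] = 1 − 6×8 / (6×35) = 1 − 48/210 ≈ 0.7714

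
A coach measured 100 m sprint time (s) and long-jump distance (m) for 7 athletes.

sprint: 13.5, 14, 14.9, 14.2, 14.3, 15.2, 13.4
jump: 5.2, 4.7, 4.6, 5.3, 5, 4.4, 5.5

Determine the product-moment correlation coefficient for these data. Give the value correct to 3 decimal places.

n = 7, Σx = 99.5, Σy = 34.7, Σx² = 1416.99, Σy² = 172.99, Σxy = 491.88
nΣxy − ΣxΣy = 3443.16 − 3452.65 = -9.49
nΣx² − (Σx)² = 9918.93 − 9900.25 = 18.68; nΣy² − (Σy)² = 1210.93 − 1204.09 = 6.84
r = -9.49 / √(18.68 × 6.84) = -9.49 / 11.3036 ≈ -0.840

-0.840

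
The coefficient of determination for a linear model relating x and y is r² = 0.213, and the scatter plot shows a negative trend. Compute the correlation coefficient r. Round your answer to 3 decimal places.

-0.462

|r| = √0.213 = 0.462
The association is negative, so r = −0.462.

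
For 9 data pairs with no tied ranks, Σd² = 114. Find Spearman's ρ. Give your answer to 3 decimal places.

ρ = 1 − 6Σd² / [n(n²−1)] = 1 − 6×114 / (9×80)
  = 1 − 684/720 = 1 − 0.9500 ≈ 0.050

0.050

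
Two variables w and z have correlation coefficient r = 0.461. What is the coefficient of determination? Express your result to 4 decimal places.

0.2125

r² = (0.461)² = 0.2125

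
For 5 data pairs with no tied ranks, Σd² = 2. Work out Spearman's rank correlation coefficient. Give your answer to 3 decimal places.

ρ = 1 − 6Σd² / [n(n²−1)] = 1 − 6×2 / (5×24)
  = 1 − 12/120 = 1 − 0.1000 ≈ 0.900

0.900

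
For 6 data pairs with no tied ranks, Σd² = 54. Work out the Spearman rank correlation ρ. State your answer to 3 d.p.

ρ = 1 − 6Σd² / [n(n²−1)] = 1 − 6×54 / (6×35)
  = 1 − 324/210 = 1 − 1.5429 ≈ -0.543

-0.543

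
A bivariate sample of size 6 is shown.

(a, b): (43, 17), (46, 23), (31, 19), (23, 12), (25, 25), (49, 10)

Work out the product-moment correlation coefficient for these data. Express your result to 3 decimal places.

-0.194

n = 6, Σa = 217, Σb = 106, Σa² = 8481, Σb² = 2048, Σab = 3769
nΣab − ΣaΣb = 22614 − 23002 = -388
nΣa² − (Σa)² = 50886 − 47089 = 3797; nΣb² − (Σb)² = 12288 − 11236 = 1052
r = -388 / √(3797 × 1052) = -388 / 1998.6105 ≈ -0.194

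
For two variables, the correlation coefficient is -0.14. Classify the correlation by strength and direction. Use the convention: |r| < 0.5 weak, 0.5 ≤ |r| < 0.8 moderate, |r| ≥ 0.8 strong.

weak negative

r = -0.14 < 0 so the relationship is negative.
|r| = 0.14, which falls in the weak range.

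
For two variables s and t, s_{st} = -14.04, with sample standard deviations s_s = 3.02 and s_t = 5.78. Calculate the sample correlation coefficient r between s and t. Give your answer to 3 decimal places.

-0.804

r = Cov(s,t) / (s_s · s_t) = -14.04 / (3.02 × 5.78)
  = -14.04 / 17.4556 ≈ -0.804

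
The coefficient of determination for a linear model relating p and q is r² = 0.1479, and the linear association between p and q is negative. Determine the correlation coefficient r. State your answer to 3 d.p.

-0.385

|r| = √0.1479 = 0.385
The association is negative, so r = −0.385.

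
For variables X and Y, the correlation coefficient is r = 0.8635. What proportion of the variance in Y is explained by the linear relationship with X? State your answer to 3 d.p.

0.746

r² = (0.8635)² = 0.746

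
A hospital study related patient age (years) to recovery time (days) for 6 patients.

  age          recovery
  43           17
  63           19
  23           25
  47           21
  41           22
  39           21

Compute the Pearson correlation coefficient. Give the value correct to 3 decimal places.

n = 6, Σx = 256, Σy = 125, Σx² = 11758, Σy² = 2641, Σxy = 5211
nΣxy − ΣxΣy = 31266 − 32000 = -734
nΣx² − (Σx)² = 70548 − 65536 = 5012; nΣy² − (Σy)² = 15846 − 15625 = 221
r = -734 / √(5012 × 221) = -734 / 1052.4505 ≈ -0.697

-0.697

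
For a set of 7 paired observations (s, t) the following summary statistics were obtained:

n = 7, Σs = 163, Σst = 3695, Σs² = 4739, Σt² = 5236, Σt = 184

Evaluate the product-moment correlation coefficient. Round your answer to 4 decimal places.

-0.9604

r = (nΣst − ΣsΣt) / √[(nΣs² − (Σs)²)(nΣt² − (Σt)²)]
Numerator: 7×3695 − 163×184 = -4127
Denominator: √[(33173 − 26569)(36652 − 33856)] = √[6604 × 2796] = 4297.0669
r = -4127 / 4297.0669 ≈ -0.9604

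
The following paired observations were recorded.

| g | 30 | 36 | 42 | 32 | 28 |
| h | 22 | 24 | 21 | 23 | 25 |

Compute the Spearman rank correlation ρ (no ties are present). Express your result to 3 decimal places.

-0.600

Rank g: 2, 4, 5, 3, 1
Rank h: 2, 4, 1, 3, 5
d = rank(g) − rank(h): 0, 0, 4, 0, -4; Σd² = 32
ρ = 1 − 6Σd² / [n(n²−1)] = 1 − 6×32 / (5×24) = 1 − 192/120 ≈ -0.600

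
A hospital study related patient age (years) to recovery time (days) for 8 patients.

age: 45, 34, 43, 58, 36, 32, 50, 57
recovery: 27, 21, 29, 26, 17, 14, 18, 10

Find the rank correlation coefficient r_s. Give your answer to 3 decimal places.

0.119

Rank age: 5, 2, 4, 8, 3, 1, 6, 7
Rank recovery: 7, 5, 8, 6, 3, 2, 4, 1
d = rank(age) − rank(recovery): -2, -3, -4, 2, 0, -1, 2, 6; Σd² = 74
ρ = 1 − 6Σd² / [n(n²−1)] = 1 − 6×74 / (8×63) = 1 − 444/504 ≈ 0.119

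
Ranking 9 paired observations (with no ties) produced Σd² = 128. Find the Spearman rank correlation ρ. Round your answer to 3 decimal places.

-0.067

ρ = 1 − 6Σd² / [n(n²−1)] = 1 − 6×128 / (9×80)
  = 1 − 768/720 = 1 − 1.0667 ≈ -0.067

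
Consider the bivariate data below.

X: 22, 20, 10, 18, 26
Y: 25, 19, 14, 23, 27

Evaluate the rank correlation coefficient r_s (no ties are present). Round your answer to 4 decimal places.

0.9000

Rank X: 4, 3, 1, 2, 5
Rank Y: 4, 2, 1, 3, 5
d = rank(X) − rank(Y): 0, 1, 0, -1, 0; Σd² = 2
ρ = 1 − 6Σd² / [n(n²−1)] = 1 − 6×2 / (5×24) = 1 − 12/120 ≈ 0.9000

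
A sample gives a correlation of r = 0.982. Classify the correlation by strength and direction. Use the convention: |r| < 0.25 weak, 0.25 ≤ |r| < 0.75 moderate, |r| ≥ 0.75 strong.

strong positive

r = 0.982 > 0 so the relationship is positive.
|r| = 0.982, which falls in the strong range.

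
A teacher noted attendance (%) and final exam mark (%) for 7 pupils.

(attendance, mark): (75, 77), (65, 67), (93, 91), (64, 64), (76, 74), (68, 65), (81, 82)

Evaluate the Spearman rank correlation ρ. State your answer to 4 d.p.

Rank attendance: 4, 2, 7, 1, 5, 3, 6
Rank mark: 5, 3, 7, 1, 4, 2, 6
d = rank(attendance) − rank(mark): -1, -1, 0, 0, 1, 1, 0; Σd² = 4
ρ = 1 − 6Σd² / [n(n²−1)] = 1 − 6×4 / (7×48) = 1 − 24/336 ≈ 0.9286

0.9286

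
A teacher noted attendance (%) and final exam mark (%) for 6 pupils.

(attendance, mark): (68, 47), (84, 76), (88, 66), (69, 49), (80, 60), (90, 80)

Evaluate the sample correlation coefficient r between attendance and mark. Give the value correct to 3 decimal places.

n = 6, Σx = 479, Σy = 378, Σx² = 38685, Σy² = 24742, Σxy = 30769
nΣxy − ΣxΣy = 184614 − 181062 = 3552
nΣx² − (Σx)² = 232110 − 229441 = 2669; nΣy² − (Σy)² = 148452 − 142884 = 5568
r = 3552 / √(2669 × 5568) = 3552 / 3854.9957 ≈ 0.921

0.921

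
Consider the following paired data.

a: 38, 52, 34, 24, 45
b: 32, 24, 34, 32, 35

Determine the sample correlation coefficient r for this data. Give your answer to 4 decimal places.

-0.5254

n = 5, Σa = 193, Σb = 157, Σa² = 7905, Σb² = 5005, Σab = 5963
nΣab − ΣaΣb = 29815 − 30301 = -486
nΣa² − (Σa)² = 39525 − 37249 = 2276; nΣb² − (Σb)² = 25025 − 24649 = 376
r = -486 / √(2276 × 376) = -486 / 925.0816 ≈ -0.5254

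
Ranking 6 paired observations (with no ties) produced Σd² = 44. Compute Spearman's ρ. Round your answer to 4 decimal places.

-0.2571

ρ = 1 − 6Σd² / [n(n²−1)] = 1 − 6×44 / (6×35)
  = 1 − 264/210 = 1 − 1.25714 ≈ -0.2571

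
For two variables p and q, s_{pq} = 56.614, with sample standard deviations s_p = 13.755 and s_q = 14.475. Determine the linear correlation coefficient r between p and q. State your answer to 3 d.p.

0.284

r = Cov(p,q) / (s_p · s_q) = 56.614 / (13.755 × 14.475)
  = 56.614 / 199.1036 ≈ 0.284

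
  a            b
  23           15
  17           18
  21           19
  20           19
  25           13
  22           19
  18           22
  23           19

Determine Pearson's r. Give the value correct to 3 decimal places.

n = 8, Σa = 169, Σb = 144, Σa² = 3621, Σb² = 2646, Σab = 3006
nΣab − ΣaΣb = 24048 − 24336 = -288
nΣa² − (Σa)² = 28968 − 28561 = 407; nΣb² − (Σb)² = 21168 − 20736 = 432
r = -288 / √(407 × 432) = -288 / 419.3137 ≈ -0.687

-0.687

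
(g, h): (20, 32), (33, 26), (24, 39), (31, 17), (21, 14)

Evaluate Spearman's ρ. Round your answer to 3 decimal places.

Rank g: 1, 5, 3, 4, 2
Rank h: 4, 3, 5, 2, 1
d = rank(g) − rank(h): -3, 2, -2, 2, 1; Σd² = 22
ρ = 1 − 6Σd² / [n(n²−1)] = 1 − 6×22 / (5×24) = 1 − 132/120 ≈ -0.100

-0.100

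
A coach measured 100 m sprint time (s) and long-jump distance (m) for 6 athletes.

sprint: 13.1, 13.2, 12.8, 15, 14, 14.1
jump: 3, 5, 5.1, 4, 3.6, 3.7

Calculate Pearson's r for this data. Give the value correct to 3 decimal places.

n = 6, Σx = 82.2, Σy = 24.4, Σx² = 1129.5, Σy² = 102.66, Σxy = 333.15
nΣxy − ΣxΣy = 1998.9 − 2005.68 = -6.78
nΣx² − (Σx)² = 6777 − 6756.84 = 20.16; nΣy² − (Σy)² = 615.96 − 595.36 = 20.6
r = -6.78 / √(20.16 × 20.6) = -6.78 / 20.3788 ≈ -0.333

-0.333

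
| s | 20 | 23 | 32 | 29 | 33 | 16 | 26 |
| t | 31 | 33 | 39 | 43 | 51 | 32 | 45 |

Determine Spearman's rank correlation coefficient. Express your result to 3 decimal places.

Rank s: 2, 3, 6, 5, 7, 1, 4
Rank t: 1, 3, 4, 5, 7, 2, 6
d = rank(s) − rank(t): 1, 0, 2, 0, 0, -1, -2; Σd² = 10
ρ = 1 − 6Σd² / [n(n²−1)] = 1 − 6×10 / (7×48) = 1 − 60/336 ≈ 0.821

0.821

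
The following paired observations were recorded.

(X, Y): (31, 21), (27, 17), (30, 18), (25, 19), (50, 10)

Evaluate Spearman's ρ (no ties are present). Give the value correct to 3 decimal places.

Rank X: 4, 2, 3, 1, 5
Rank Y: 5, 2, 3, 4, 1
d = rank(X) − rank(Y): -1, 0, 0, -3, 4; Σd² = 26
ρ = 1 − 6Σd² / [n(n²−1)] = 1 − 6×26 / (5×24) = 1 − 156/120 ≈ -0.300

-0.300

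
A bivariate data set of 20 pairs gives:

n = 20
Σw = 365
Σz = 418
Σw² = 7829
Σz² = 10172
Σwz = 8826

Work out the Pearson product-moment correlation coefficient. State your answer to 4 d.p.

r = (nΣwz − ΣwΣz) / √[(nΣw² − (Σw)²)(nΣz² − (Σz)²)]
Numerator: 20×8826 − 365×418 = 23950
Denominator: √[(156580 − 133225)(203440 − 174724)] = √[23355 × 28716] = 25897.1462
r = 23950 / 25897.1462 ≈ 0.9248

0.9248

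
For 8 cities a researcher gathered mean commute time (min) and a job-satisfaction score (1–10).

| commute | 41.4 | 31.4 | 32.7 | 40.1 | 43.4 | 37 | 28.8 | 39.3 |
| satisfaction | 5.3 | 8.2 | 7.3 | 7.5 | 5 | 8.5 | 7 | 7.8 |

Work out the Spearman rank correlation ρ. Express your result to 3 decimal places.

Rank commute: 7, 2, 3, 6, 8, 4, 1, 5
Rank satisfaction: 2, 7, 4, 5, 1, 8, 3, 6
d = rank(commute) − rank(satisfaction): 5, -5, -1, 1, 7, -4, -2, -1; Σd² = 122
ρ = 1 − 6Σd² / [n(n²−1)] = 1 − 6×122 / (8×63) = 1 − 732/504 ≈ -0.452

-0.452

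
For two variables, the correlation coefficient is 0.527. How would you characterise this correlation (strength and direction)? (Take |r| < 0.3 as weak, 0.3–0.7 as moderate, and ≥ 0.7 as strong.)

r = 0.527 > 0 so the relationship is positive.
|r| = 0.527, which falls in the moderate range.

moderate positive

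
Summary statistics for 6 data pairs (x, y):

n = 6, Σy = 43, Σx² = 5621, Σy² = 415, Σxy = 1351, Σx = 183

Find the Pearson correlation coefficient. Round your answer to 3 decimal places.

0.608

r = (nΣxy − ΣxΣy) / √[(nΣx² − (Σx)²)(nΣy² − (Σy)²)]
Numerator: 6×1351 − 183×43 = 237
Denominator: √[(33726 − 33489)(2490 − 1849)] = √[237 × 641] = 389.7653
r = 237 / 389.7653 ≈ 0.608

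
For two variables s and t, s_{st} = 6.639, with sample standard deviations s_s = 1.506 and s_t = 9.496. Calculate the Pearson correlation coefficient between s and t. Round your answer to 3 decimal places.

0.464

r = Cov(s,t) / (s_s · s_t) = 6.639 / (1.506 × 9.496)
  = 6.639 / 14.3010 ≈ 0.464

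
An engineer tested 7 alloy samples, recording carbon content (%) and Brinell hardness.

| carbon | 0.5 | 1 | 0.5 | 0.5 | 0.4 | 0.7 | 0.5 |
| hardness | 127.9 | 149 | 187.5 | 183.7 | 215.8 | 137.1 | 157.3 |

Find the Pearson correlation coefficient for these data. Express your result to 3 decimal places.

n = 7, Σx = 4.1, Σy = 1158.3, Σx² = 2.65, Σy² = 197570.69, Σxy = 659.49
nΣxy − ΣxΣy = 4616.43 − 4749.03 = -132.6
nΣx² − (Σx)² = 18.55 − 16.81 = 1.74; nΣy² − (Σy)² = 1382994.83 − 1341658.89 = 41335.94
r = -132.6 / √(1.74 × 41335.94) = -132.6 / 268.1875 ≈ -0.494

-0.494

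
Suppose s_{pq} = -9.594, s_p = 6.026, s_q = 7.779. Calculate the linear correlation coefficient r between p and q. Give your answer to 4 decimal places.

r = Cov(p,q) / (s_p · s_q) = -9.594 / (6.026 × 7.779)
  = -9.594 / 46.8763 ≈ -0.2047

-0.2047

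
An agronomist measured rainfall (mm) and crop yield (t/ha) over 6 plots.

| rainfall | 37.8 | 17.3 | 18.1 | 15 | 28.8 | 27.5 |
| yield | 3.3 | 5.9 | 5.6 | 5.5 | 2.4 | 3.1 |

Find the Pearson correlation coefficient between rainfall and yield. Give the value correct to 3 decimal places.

n = 6, Σx = 144.5, Σy = 25.8, Σx² = 3866.43, Σy² = 122.68, Σxy = 565.04
nΣxy − ΣxΣy = 3390.24 − 3728.1 = -337.86
nΣx² − (Σx)² = 23198.58 − 20880.25 = 2318.33; nΣy² − (Σy)² = 736.08 − 665.64 = 70.44
r = -337.86 / √(2318.33 × 70.44) = -337.86 / 404.1079 ≈ -0.836

-0.836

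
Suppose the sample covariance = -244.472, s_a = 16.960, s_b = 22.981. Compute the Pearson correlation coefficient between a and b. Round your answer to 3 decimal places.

r = Cov(a,b) / (s_a · s_b) = -244.472 / (16.960 × 22.981)
  = -244.472 / 389.7578 ≈ -0.627

-0.627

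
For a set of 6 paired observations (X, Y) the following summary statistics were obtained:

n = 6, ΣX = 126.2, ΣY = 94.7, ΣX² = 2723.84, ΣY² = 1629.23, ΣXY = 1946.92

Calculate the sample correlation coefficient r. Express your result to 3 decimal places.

r = (nΣXY − ΣXΣY) / √[(nΣX² − (ΣX)²)(nΣY² − (ΣY)²)]
Numerator: 6×1946.92 − 126.2×94.7 = -269.62
Denominator: √[(16343.04 − 15926.44)(9775.38 − 8968.09)] = √[416.6 × 807.29] = 579.9285
r = -269.62 / 579.9285 ≈ -0.465

-0.465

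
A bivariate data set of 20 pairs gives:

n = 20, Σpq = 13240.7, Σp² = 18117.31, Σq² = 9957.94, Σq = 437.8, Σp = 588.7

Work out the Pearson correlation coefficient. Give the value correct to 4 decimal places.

0.6514

r = (nΣpq − ΣpΣq) / √[(nΣp² − (Σp)²)(nΣq² − (Σq)²)]
Numerator: 20×13240.7 − 588.7×437.8 = 7081.14
Denominator: √[(362346.2 − 346567.69)(199158.8 − 191668.84)] = √[15778.51 × 7489.96] = 10871.0813
r = 7081.14 / 10871.0813 ≈ 0.6514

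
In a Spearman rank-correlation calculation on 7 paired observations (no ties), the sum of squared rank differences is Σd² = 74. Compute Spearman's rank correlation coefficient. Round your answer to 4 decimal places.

ρ = 1 − 6Σd² / [n(n²−1)] = 1 − 6×74 / (7×48)
  = 1 − 444/336 = 1 − 1.32143 ≈ -0.3214

-0.3214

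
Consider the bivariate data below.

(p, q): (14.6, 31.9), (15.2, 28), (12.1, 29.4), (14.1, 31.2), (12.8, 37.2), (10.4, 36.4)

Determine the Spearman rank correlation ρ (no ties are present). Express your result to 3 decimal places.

-0.486

Rank p: 5, 6, 2, 4, 3, 1
Rank q: 4, 1, 2, 3, 6, 5
d = rank(p) − rank(q): 1, 5, 0, 1, -3, -4; Σd² = 52
ρ = 1 − 6Σd² / [n(n²−1)] = 1 − 6×52 / (6×35) = 1 − 312/210 ≈ -0.486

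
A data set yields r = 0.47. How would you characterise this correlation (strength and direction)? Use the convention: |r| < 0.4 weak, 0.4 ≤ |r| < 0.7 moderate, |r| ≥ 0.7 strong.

r = 0.47 > 0 so the relationship is positive.
|r| = 0.47, which falls in the moderate range.

moderate positive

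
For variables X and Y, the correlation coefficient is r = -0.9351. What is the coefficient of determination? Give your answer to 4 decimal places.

r² = (-0.9351)² = 0.8744

0.8744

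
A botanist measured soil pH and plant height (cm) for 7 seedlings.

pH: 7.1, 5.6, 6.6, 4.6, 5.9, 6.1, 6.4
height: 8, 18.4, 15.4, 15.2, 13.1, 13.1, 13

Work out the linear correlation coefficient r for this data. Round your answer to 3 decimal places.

n = 7, Σx = 42.3, Σy = 96.2, Σx² = 259.47, Σy² = 1382.98, Σxy = 571.8
nΣxy − ΣxΣy = 4002.6 − 4069.26 = -66.66
nΣx² − (Σx)² = 1816.29 − 1789.29 = 27; nΣy² − (Σy)² = 9680.86 − 9254.44 = 426.42
r = -66.66 / √(27 × 426.42) = -66.66 / 107.3002 ≈ -0.621

-0.621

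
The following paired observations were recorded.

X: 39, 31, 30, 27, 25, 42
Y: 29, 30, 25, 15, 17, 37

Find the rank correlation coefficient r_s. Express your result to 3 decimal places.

Rank X: 5, 4, 3, 2, 1, 6
Rank Y: 4, 5, 3, 1, 2, 6
d = rank(X) − rank(Y): 1, -1, 0, 1, -1, 0; Σd² = 4
ρ = 1 − 6Σd² / [n(n²−1)] = 1 − 6×4 / (6×35) = 1 − 24/210 ≈ 0.886

0.886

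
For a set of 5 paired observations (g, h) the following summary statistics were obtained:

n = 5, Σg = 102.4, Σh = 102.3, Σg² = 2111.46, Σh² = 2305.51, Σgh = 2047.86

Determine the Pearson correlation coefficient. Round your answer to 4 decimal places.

-0.8569

r = (nΣgh − ΣgΣh) / √[(nΣg² − (Σg)²)(nΣh² − (Σh)²)]
Numerator: 5×2047.86 − 102.4×102.3 = -236.22
Denominator: √[(10557.3 − 10485.76)(11527.55 − 10465.29)] = √[71.54 × 1062.26] = 275.6702
r = -236.22 / 275.6702 ≈ -0.8569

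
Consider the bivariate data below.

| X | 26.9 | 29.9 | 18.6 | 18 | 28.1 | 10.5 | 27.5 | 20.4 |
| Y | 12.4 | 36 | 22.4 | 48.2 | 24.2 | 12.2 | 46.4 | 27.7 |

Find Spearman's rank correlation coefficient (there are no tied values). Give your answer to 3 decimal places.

Rank X: 5, 8, 3, 2, 7, 1, 6, 4
Rank Y: 2, 6, 3, 8, 4, 1, 7, 5
d = rank(X) − rank(Y): 3, 2, 0, -6, 3, 0, -1, -1; Σd² = 60
ρ = 1 − 6Σd² / [n(n²−1)] = 1 − 6×60 / (8×63) = 1 − 360/504 ≈ 0.286

0.286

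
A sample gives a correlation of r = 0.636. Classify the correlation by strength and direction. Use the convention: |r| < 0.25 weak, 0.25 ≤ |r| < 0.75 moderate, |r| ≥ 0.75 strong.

r = 0.636 > 0 so the relationship is positive.
|r| = 0.636, which falls in the moderate range.

moderate positive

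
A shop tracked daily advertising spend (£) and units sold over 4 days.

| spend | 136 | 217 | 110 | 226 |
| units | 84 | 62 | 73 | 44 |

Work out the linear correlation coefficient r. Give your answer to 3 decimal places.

n = 4, Σx = 689, Σy = 263, Σx² = 128761, Σy² = 18165, Σxy = 42852
nΣxy − ΣxΣy = 171408 − 181207 = -9799
nΣx² − (Σx)² = 515044 − 474721 = 40323; nΣy² − (Σy)² = 72660 − 69169 = 3491
r = -9799 / √(40323 × 3491) = -9799 / 11864.5520 ≈ -0.826

-0.826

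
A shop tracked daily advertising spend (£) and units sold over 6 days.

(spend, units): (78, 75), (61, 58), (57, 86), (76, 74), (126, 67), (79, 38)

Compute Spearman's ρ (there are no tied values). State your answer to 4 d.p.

Rank spend: 4, 2, 1, 3, 6, 5
Rank units: 5, 2, 6, 4, 3, 1
d = rank(spend) − rank(units): -1, 0, -5, -1, 3, 4; Σd² = 52
ρ = 1 − 6Σd² / [n(n²−1)] = 1 − 6×52 / (6×35) = 1 − 312/210 ≈ -0.4857

-0.4857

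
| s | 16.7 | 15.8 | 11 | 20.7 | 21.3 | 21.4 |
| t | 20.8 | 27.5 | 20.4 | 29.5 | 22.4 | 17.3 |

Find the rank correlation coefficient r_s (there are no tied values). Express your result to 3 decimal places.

Rank s: 3, 2, 1, 4, 5, 6
Rank t: 3, 5, 2, 6, 4, 1
d = rank(s) − rank(t): 0, -3, -1, -2, 1, 5; Σd² = 40
ρ = 1 − 6Σd² / [n(n²−1)] = 1 − 6×40 / (6×35) = 1 − 240/210 ≈ -0.143

-0.143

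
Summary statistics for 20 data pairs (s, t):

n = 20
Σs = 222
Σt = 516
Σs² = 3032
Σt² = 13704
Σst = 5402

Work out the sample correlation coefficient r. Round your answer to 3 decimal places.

-0.691

r = (nΣst − ΣsΣt) / √[(nΣs² − (Σs)²)(nΣt² − (Σt)²)]
Numerator: 20×5402 − 222×516 = -6512
Denominator: √[(60640 − 49284)(274080 − 266256)] = √[11356 × 7824] = 9425.9930
r = -6512 / 9425.9930 ≈ -0.691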